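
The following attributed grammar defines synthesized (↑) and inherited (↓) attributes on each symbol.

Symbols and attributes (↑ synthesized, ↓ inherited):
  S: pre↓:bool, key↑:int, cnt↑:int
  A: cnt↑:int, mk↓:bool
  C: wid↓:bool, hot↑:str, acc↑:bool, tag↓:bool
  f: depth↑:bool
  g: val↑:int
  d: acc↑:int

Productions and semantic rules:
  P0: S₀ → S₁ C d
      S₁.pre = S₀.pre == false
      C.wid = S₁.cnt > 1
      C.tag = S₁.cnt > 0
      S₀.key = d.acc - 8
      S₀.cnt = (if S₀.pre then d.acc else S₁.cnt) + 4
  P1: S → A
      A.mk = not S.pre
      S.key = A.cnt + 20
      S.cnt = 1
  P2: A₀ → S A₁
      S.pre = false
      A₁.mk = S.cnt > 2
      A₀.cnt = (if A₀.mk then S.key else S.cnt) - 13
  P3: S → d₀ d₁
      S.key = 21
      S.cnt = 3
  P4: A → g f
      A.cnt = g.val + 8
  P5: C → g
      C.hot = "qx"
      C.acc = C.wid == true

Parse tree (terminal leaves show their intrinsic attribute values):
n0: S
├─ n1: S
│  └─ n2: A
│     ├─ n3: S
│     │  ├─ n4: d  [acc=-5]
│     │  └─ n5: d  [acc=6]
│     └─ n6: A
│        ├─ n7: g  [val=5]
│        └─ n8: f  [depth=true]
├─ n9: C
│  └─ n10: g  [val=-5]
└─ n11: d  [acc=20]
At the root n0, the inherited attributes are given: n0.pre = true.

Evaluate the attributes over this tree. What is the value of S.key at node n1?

28

1. n0.pre = true  [given at root]
2. n1.pre = false  [S₀.pre == false]
3. n2.mk = true  [not S.pre]
4. n3.pre = false  [false]
5. n4.acc = -5  [terminal]
6. n5.acc = 6  [terminal]
7. n3.key = 21  [21]
8. n3.cnt = 3  [3]
9. n6.mk = true  [S.cnt > 2]
10. n7.val = 5  [terminal]
11. n8.depth = true  [terminal]
12. n6.cnt = 13  [g.val + 8]
13. n2.cnt = 8  [(if A₀.mk then S.key else S.cnt) - 13]
14. n1.key = 28  [A.cnt + 20]
15. n1.cnt = 1  [1]
16. n9.wid = false  [S₁.cnt > 1]
17. n9.tag = true  [S₁.cnt > 0]
18. n10.val = -5  [terminal]
19. n9.hot = "qx"  ["qx"]
20. n9.acc = false  [C.wid == true]
21. n11.acc = 20  [terminal]
22. n0.key = 12  [d.acc - 8]
23. n0.cnt = 24  [(if S₀.pre then d.acc else S₁.cnt) + 4]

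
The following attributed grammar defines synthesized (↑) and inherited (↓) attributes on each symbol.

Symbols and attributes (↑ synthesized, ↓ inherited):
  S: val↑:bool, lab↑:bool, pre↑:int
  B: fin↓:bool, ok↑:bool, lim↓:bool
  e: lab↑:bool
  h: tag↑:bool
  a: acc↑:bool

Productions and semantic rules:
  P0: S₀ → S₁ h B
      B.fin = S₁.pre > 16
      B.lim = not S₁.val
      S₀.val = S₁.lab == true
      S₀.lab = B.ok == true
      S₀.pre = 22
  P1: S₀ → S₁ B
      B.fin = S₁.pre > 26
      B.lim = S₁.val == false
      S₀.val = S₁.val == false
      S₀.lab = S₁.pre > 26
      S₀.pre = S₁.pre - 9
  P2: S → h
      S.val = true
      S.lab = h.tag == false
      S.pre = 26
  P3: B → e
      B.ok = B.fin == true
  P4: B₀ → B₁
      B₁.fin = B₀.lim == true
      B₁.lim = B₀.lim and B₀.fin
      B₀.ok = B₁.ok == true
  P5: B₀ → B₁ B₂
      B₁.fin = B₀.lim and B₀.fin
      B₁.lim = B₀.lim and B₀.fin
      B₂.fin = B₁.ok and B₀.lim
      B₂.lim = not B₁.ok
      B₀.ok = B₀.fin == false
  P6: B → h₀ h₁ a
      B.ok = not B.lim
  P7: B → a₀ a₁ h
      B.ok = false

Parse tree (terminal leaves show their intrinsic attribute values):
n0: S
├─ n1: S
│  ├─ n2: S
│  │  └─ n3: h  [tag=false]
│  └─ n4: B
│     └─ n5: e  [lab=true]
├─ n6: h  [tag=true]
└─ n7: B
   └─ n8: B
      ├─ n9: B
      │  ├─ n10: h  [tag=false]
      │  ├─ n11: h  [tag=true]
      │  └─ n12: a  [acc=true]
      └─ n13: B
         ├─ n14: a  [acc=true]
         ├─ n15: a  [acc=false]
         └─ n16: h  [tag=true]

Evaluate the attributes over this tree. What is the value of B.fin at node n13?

1. n3.tag = false  [terminal]
2. n2.val = true  [true]
3. n2.lab = true  [h.tag == false]
4. n2.pre = 26  [26]
5. n4.fin = false  [S₁.pre > 26]
6. n4.lim = false  [S₁.val == false]
7. n5.lab = true  [terminal]
8. n4.ok = false  [B.fin == true]
9. n1.val = false  [S₁.val == false]
10. n1.lab = false  [S₁.pre > 26]
11. n1.pre = 17  [S₁.pre - 9]
12. n6.tag = true  [terminal]
13. n7.fin = true  [S₁.pre > 16]
14. n7.lim = true  [not S₁.val]
15. n8.fin = true  [B₀.lim == true]
16. n8.lim = true  [B₀.lim and B₀.fin]
17. n9.fin = true  [B₀.lim and B₀.fin]
18. n9.lim = true  [B₀.lim and B₀.fin]
19. n10.tag = false  [terminal]
20. n11.tag = true  [terminal]
21. n12.acc = true  [terminal]
22. n9.ok = false  [not B.lim]
23. n13.fin = false  [B₁.ok and B₀.lim]
24. n13.lim = true  [not B₁.ok]
25. n14.acc = true  [terminal]
26. n15.acc = false  [terminal]
27. n16.tag = true  [terminal]
28. n13.ok = false  [false]
29. n8.ok = false  [B₀.fin == false]
30. n7.ok = false  [B₁.ok == true]
31. n0.val = false  [S₁.lab == true]
32. n0.lab = false  [B.ok == true]
33. n0.pre = 22  [22]

false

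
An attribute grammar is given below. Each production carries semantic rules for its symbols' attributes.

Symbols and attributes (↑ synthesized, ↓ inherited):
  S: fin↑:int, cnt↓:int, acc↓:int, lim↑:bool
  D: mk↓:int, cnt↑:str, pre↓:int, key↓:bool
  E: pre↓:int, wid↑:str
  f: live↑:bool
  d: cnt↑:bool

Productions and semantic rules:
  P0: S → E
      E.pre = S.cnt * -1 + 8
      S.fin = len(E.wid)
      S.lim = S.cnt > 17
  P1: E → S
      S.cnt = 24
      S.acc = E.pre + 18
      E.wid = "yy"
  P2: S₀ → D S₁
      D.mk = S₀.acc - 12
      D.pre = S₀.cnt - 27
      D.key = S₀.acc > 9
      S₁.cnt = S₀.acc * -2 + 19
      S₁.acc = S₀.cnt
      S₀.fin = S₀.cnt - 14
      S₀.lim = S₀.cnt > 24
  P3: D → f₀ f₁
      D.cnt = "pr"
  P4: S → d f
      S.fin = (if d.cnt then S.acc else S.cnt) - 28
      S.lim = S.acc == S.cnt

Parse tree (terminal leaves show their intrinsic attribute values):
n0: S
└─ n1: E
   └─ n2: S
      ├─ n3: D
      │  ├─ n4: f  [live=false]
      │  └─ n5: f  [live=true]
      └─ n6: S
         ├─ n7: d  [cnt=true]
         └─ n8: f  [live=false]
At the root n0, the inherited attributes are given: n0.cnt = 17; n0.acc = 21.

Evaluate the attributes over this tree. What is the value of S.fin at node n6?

1. n0.cnt = 17  [given at root]
2. n0.acc = 21  [given at root]
3. n1.pre = -9  [S.cnt * -1 + 8]
4. n2.cnt = 24  [24]
5. n2.acc = 9  [E.pre + 18]
6. n3.mk = -3  [S₀.acc - 12]
7. n3.pre = -3  [S₀.cnt - 27]
8. n3.key = false  [S₀.acc > 9]
9. n4.live = false  [terminal]
10. n5.live = true  [terminal]
11. n3.cnt = "pr"  ["pr"]
12. n6.cnt = 1  [S₀.acc * -2 + 19]
13. n6.acc = 24  [S₀.cnt]
14. n7.cnt = true  [terminal]
15. n8.live = false  [terminal]
16. n6.fin = -4  [(if d.cnt then S.acc else S.cnt) - 28]
17. n6.lim = false  [S.acc == S.cnt]
18. n2.fin = 10  [S₀.cnt - 14]
19. n2.lim = false  [S₀.cnt > 24]
20. n1.wid = "yy"  ["yy"]
21. n0.fin = 2  [len(E.wid)]
22. n0.lim = false  [S.cnt > 17]

-4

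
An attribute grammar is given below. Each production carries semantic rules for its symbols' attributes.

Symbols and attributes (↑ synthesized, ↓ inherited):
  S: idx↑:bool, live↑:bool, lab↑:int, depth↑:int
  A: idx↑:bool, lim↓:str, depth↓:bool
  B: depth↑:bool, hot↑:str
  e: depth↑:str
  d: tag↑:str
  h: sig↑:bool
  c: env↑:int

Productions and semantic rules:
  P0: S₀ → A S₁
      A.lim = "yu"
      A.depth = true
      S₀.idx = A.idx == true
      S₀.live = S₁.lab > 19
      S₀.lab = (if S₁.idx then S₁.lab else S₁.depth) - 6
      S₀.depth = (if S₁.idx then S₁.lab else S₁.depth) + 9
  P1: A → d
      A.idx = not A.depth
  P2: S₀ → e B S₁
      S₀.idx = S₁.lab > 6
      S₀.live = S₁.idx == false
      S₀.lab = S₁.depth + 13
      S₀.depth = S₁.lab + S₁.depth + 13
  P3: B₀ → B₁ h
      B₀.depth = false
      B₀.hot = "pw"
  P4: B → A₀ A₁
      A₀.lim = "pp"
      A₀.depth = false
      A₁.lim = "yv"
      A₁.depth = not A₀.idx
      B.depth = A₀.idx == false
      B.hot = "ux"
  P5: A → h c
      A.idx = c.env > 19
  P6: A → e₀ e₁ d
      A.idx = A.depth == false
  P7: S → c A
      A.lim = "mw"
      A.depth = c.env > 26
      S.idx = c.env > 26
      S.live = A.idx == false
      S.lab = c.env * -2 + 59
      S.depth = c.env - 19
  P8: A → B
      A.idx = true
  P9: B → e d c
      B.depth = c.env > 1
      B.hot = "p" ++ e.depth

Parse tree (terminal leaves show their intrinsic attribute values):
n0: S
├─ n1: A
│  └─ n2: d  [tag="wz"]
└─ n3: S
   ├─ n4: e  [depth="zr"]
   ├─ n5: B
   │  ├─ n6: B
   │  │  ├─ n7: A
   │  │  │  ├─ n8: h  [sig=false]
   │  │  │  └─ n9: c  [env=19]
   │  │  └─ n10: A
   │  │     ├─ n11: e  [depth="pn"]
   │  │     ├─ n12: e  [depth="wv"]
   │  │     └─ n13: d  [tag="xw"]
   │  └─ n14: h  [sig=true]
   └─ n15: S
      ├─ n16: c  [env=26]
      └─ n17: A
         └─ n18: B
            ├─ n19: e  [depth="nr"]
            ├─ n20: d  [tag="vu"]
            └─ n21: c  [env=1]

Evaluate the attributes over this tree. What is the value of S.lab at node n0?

14

1. n1.lim = "yu"  ["yu"]
2. n1.depth = true  [true]
3. n2.tag = "wz"  [terminal]
4. n1.idx = false  [not A.depth]
5. n4.depth = "zr"  [terminal]
6. n7.lim = "pp"  ["pp"]
7. n7.depth = false  [false]
8. n8.sig = false  [terminal]
9. n9.env = 19  [terminal]
10. n7.idx = false  [c.env > 19]
11. n10.lim = "yv"  ["yv"]
12. n10.depth = true  [not A₀.idx]
13. n11.depth = "pn"  [terminal]
14. n12.depth = "wv"  [terminal]
15. n13.tag = "xw"  [terminal]
16. n10.idx = false  [A.depth == false]
17. n6.depth = true  [A₀.idx == false]
18. n6.hot = "ux"  ["ux"]
19. n14.sig = true  [terminal]
20. n5.depth = false  [false]
21. n5.hot = "pw"  ["pw"]
22. n16.env = 26  [terminal]
23. n17.lim = "mw"  ["mw"]
24. n17.depth = false  [c.env > 26]
25. n19.depth = "nr"  [terminal]
26. n20.tag = "vu"  [terminal]
27. n21.env = 1  [terminal]
28. n18.depth = false  [c.env > 1]
29. n18.hot = "pnr"  ["p" ++ e.depth]
30. n17.idx = true  [true]
31. n15.idx = false  [c.env > 26]
32. n15.live = false  [A.idx == false]
33. n15.lab = 7  [c.env * -2 + 59]
34. n15.depth = 7  [c.env - 19]
35. n3.idx = true  [S₁.lab > 6]
36. n3.live = true  [S₁.idx == false]
37. n3.lab = 20  [S₁.depth + 13]
38. n3.depth = 27  [S₁.lab + S₁.depth + 13]
39. n0.idx = false  [A.idx == true]
40. n0.live = true  [S₁.lab > 19]
41. n0.lab = 14  [(if S₁.idx then S₁.lab else S₁.depth) - 6]
42. n0.depth = 29  [(if S₁.idx then S₁.lab else S₁.depth) + 9]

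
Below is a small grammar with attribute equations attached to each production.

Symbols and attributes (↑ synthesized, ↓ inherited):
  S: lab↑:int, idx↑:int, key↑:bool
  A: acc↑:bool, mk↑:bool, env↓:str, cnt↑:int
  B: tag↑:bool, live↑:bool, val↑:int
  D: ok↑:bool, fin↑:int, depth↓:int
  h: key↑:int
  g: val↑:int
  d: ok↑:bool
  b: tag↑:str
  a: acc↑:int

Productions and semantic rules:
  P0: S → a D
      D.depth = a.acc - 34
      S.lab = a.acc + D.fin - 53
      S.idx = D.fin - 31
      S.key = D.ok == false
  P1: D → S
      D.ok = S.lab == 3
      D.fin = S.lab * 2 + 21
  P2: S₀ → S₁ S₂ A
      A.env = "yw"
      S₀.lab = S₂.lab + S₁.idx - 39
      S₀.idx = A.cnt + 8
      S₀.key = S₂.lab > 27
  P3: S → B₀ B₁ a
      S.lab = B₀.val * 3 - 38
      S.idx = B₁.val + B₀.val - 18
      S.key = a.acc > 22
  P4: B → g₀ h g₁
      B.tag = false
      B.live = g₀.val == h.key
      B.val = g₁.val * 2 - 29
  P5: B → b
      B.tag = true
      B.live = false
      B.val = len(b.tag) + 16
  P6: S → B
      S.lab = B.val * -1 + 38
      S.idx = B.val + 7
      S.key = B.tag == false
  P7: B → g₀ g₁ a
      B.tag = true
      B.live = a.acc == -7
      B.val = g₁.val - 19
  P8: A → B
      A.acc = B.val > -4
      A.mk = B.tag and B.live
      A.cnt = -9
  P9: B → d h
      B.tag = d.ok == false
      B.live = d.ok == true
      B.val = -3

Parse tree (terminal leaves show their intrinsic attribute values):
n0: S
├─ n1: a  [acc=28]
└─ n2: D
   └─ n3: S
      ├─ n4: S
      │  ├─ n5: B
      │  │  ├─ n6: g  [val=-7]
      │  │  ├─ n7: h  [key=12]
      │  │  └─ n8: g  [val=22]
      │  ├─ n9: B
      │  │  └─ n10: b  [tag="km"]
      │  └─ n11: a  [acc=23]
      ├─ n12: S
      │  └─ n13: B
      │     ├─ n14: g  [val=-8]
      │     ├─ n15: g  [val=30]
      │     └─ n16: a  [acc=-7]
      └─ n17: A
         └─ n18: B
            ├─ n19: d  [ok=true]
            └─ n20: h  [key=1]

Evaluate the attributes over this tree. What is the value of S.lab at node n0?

1. n1.acc = 28  [terminal]
2. n2.depth = -6  [a.acc - 34]
3. n6.val = -7  [terminal]
4. n7.key = 12  [terminal]
5. n8.val = 22  [terminal]
6. n5.tag = false  [false]
7. n5.live = false  [g₀.val == h.key]
8. n5.val = 15  [g₁.val * 2 - 29]
9. n10.tag = "km"  [terminal]
10. n9.tag = true  [true]
11. n9.live = false  [false]
12. n9.val = 18  [len(b.tag) + 16]
13. n11.acc = 23  [terminal]
14. n4.lab = 7  [B₀.val * 3 - 38]
15. n4.idx = 15  [B₁.val + B₀.val - 18]
16. n4.key = true  [a.acc > 22]
17. n14.val = -8  [terminal]
18. n15.val = 30  [terminal]
19. n16.acc = -7  [terminal]
20. n13.tag = true  [true]
21. n13.live = true  [a.acc == -7]
22. n13.val = 11  [g₁.val - 19]
23. n12.lab = 27  [B.val * -1 + 38]
24. n12.idx = 18  [B.val + 7]
25. n12.key = false  [B.tag == false]
26. n17.env = "yw"  ["yw"]
27. n19.ok = true  [terminal]
28. n20.key = 1  [terminal]
29. n18.tag = false  [d.ok == false]
30. n18.live = true  [d.ok == true]
31. n18.val = -3  [-3]
32. n17.acc = true  [B.val > -4]
33. n17.mk = false  [B.tag and B.live]
34. n17.cnt = -9  [-9]
35. n3.lab = 3  [S₂.lab + S₁.idx - 39]
36. n3.idx = -1  [A.cnt + 8]
37. n3.key = false  [S₂.lab > 27]
38. n2.ok = true  [S.lab == 3]
39. n2.fin = 27  [S.lab * 2 + 21]
40. n0.lab = 2  [a.acc + D.fin - 53]
41. n0.idx = -4  [D.fin - 31]
42. n0.key = false  [D.ok == false]

2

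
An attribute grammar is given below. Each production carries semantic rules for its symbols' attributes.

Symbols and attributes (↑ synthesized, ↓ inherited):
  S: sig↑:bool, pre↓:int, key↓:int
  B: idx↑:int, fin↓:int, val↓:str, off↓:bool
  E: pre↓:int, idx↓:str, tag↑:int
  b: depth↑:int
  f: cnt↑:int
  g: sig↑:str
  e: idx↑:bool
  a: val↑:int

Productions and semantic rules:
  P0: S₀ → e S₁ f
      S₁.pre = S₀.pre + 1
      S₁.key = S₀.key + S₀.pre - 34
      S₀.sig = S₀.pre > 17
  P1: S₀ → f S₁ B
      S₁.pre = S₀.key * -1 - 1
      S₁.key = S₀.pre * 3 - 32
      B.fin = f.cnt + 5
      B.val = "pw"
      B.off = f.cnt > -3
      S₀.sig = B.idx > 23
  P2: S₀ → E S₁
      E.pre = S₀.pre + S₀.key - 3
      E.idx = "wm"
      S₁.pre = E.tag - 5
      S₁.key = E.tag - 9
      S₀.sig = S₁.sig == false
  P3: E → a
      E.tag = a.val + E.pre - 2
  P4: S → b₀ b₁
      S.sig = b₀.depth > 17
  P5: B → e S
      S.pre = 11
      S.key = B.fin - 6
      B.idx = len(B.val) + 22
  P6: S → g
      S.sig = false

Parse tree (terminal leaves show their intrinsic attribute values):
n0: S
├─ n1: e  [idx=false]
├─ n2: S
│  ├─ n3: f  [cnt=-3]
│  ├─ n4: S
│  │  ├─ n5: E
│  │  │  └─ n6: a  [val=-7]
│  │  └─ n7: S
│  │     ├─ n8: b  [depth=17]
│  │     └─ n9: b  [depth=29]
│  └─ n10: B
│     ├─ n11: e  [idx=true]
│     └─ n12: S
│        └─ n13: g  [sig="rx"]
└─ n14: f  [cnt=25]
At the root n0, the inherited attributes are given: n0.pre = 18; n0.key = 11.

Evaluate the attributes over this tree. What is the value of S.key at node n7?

1. n0.pre = 18  [given at root]
2. n0.key = 11  [given at root]
3. n1.idx = false  [terminal]
4. n2.pre = 19  [S₀.pre + 1]
5. n2.key = -5  [S₀.key + S₀.pre - 34]
6. n3.cnt = -3  [terminal]
7. n4.pre = 4  [S₀.key * -1 - 1]
8. n4.key = 25  [S₀.pre * 3 - 32]
9. n5.pre = 26  [S₀.pre + S₀.key - 3]
10. n5.idx = "wm"  ["wm"]
11. n6.val = -7  [terminal]
12. n5.tag = 17  [a.val + E.pre - 2]
13. n7.pre = 12  [E.tag - 5]
14. n7.key = 8  [E.tag - 9]
15. n8.depth = 17  [terminal]
16. n9.depth = 29  [terminal]
17. n7.sig = false  [b₀.depth > 17]
18. n4.sig = true  [S₁.sig == false]
19. n10.fin = 2  [f.cnt + 5]
20. n10.val = "pw"  ["pw"]
21. n10.off = false  [f.cnt > -3]
22. n11.idx = true  [terminal]
23. n12.pre = 11  [11]
24. n12.key = -4  [B.fin - 6]
25. n13.sig = "rx"  [terminal]
26. n12.sig = false  [false]
27. n10.idx = 24  [len(B.val) + 22]
28. n2.sig = true  [B.idx > 23]
29. n14.cnt = 25  [terminal]
30. n0.sig = true  [S₀.pre > 17]

8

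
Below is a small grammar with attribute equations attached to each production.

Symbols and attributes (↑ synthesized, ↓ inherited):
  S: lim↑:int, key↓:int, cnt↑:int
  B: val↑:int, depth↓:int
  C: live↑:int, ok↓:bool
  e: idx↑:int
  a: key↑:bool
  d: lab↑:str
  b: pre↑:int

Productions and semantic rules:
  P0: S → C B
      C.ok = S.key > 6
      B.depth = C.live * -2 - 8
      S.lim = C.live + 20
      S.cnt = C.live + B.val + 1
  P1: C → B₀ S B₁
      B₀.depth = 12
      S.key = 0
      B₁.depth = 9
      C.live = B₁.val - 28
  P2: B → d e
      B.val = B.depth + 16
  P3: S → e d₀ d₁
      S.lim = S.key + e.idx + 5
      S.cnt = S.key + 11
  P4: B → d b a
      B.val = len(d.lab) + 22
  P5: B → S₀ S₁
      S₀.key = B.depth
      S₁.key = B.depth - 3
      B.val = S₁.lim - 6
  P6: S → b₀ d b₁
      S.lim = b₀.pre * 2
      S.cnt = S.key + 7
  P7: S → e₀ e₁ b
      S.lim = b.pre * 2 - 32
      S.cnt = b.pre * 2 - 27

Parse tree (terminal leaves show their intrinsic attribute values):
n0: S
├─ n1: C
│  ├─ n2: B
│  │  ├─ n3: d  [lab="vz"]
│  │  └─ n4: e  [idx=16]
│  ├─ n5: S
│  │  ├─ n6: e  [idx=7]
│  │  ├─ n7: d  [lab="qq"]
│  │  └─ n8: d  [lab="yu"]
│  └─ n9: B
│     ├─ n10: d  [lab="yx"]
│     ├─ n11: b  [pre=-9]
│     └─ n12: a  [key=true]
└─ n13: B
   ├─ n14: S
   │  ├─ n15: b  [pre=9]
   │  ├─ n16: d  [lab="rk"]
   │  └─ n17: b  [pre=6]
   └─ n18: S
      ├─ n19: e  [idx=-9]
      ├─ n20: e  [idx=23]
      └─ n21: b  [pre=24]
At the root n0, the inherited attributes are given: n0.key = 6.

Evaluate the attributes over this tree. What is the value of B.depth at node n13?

0

1. n0.key = 6  [given at root]
2. n1.ok = false  [S.key > 6]
3. n2.depth = 12  [12]
4. n3.lab = "vz"  [terminal]
5. n4.idx = 16  [terminal]
6. n2.val = 28  [B.depth + 16]
7. n5.key = 0  [0]
8. n6.idx = 7  [terminal]
9. n7.lab = "qq"  [terminal]
10. n8.lab = "yu"  [terminal]
11. n5.lim = 12  [S.key + e.idx + 5]
12. n5.cnt = 11  [S.key + 11]
13. n9.depth = 9  [9]
14. n10.lab = "yx"  [terminal]
15. n11.pre = -9  [terminal]
16. n12.key = true  [terminal]
17. n9.val = 24  [len(d.lab) + 22]
18. n1.live = -4  [B₁.val - 28]
19. n13.depth = 0  [C.live * -2 - 8]
20. n14.key = 0  [B.depth]
21. n15.pre = 9  [terminal]
22. n16.lab = "rk"  [terminal]
23. n17.pre = 6  [terminal]
24. n14.lim = 18  [b₀.pre * 2]
25. n14.cnt = 7  [S.key + 7]
26. n18.key = -3  [B.depth - 3]
27. n19.idx = -9  [terminal]
28. n20.idx = 23  [terminal]
29. n21.pre = 24  [terminal]
30. n18.lim = 16  [b.pre * 2 - 32]
31. n18.cnt = 21  [b.pre * 2 - 27]
32. n13.val = 10  [S₁.lim - 6]
33. n0.lim = 16  [C.live + 20]
34. n0.cnt = 7  [C.live + B.val + 1]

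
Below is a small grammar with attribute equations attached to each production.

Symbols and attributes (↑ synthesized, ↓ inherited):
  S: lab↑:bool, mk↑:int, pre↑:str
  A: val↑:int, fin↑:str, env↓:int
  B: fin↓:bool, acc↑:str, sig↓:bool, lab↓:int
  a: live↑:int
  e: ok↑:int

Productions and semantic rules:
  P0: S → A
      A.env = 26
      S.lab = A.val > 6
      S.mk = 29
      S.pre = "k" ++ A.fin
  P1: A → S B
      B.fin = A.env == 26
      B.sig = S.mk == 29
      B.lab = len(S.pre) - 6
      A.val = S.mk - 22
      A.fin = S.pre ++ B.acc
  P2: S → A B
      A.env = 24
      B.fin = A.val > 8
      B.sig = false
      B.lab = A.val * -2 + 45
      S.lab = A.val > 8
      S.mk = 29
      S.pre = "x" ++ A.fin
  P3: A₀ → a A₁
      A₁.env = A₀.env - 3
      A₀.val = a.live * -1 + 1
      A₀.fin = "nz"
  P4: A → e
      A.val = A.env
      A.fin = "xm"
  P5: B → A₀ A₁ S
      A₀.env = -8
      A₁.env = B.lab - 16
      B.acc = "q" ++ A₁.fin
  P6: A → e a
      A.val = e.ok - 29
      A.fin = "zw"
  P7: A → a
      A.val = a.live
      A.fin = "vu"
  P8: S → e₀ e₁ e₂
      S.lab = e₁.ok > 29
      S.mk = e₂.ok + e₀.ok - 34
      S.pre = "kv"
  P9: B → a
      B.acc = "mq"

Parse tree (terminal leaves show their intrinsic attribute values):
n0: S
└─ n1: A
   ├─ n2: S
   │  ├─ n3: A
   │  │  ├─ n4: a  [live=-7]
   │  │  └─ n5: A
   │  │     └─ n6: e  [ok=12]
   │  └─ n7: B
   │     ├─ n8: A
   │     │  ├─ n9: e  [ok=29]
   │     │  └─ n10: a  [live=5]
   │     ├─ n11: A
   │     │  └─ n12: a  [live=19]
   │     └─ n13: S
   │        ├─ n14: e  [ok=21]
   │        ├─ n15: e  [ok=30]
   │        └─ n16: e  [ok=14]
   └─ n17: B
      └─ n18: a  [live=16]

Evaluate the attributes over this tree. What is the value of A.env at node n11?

1. n1.env = 26  [26]
2. n3.env = 24  [24]
3. n4.live = -7  [terminal]
4. n5.env = 21  [A₀.env - 3]
5. n6.ok = 12  [terminal]
6. n5.val = 21  [A.env]
7. n5.fin = "xm"  ["xm"]
8. n3.val = 8  [a.live * -1 + 1]
9. n3.fin = "nz"  ["nz"]
10. n7.fin = false  [A.val > 8]
11. n7.sig = false  [false]
12. n7.lab = 29  [A.val * -2 + 45]
13. n8.env = -8  [-8]
14. n9.ok = 29  [terminal]
15. n10.live = 5  [terminal]
16. n8.val = 0  [e.ok - 29]
17. n8.fin = "zw"  ["zw"]
18. n11.env = 13  [B.lab - 16]
19. n12.live = 19  [terminal]
20. n11.val = 19  [a.live]
21. n11.fin = "vu"  ["vu"]
22. n14.ok = 21  [terminal]
23. n15.ok = 30  [terminal]
24. n16.ok = 14  [terminal]
25. n13.lab = true  [e₁.ok > 29]
26. n13.mk = 1  [e₂.ok + e₀.ok - 34]
27. n13.pre = "kv"  ["kv"]
28. n7.acc = "qvu"  ["q" ++ A₁.fin]
29. n2.lab = false  [A.val > 8]
30. n2.mk = 29  [29]
31. n2.pre = "xnz"  ["x" ++ A.fin]
32. n17.fin = true  [A.env == 26]
33. n17.sig = true  [S.mk == 29]
34. n17.lab = -3  [len(S.pre) - 6]
35. n18.live = 16  [terminal]
36. n17.acc = "mq"  ["mq"]
37. n1.val = 7  [S.mk - 22]
38. n1.fin = "xnzmq"  [S.pre ++ B.acc]
39. n0.lab = true  [A.val > 6]
40. n0.mk = 29  [29]
41. n0.pre = "kxnzmq"  ["k" ++ A.fin]

13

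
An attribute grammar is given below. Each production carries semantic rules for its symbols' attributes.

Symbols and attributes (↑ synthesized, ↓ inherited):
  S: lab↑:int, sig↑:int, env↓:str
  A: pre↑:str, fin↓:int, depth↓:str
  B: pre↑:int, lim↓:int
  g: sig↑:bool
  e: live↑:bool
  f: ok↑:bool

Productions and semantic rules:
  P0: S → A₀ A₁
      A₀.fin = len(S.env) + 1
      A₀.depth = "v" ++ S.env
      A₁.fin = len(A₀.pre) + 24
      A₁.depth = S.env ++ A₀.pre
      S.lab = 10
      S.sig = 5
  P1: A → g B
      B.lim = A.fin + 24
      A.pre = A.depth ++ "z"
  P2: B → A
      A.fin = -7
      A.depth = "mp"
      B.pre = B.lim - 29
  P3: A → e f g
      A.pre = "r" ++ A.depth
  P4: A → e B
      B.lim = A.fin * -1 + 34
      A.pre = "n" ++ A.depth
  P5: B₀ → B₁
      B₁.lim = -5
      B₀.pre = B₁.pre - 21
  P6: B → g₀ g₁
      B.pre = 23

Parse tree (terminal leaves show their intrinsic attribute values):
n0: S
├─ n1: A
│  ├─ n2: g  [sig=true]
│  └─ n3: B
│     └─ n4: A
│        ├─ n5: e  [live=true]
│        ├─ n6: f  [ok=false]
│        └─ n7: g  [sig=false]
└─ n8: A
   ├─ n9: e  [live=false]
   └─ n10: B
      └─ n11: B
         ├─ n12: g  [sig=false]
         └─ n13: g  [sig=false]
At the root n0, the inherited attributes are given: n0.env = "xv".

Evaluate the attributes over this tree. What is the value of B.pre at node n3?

-2

1. n0.env = "xv"  [given at root]
2. n1.fin = 3  [len(S.env) + 1]
3. n1.depth = "vxv"  ["v" ++ S.env]
4. n2.sig = true  [terminal]
5. n3.lim = 27  [A.fin + 24]
6. n4.fin = -7  [-7]
7. n4.depth = "mp"  ["mp"]
8. n5.live = true  [terminal]
9. n6.ok = false  [terminal]
10. n7.sig = false  [terminal]
11. n4.pre = "rmp"  ["r" ++ A.depth]
12. n3.pre = -2  [B.lim - 29]
13. n1.pre = "vxvz"  [A.depth ++ "z"]
14. n8.fin = 28  [len(A₀.pre) + 24]
15. n8.depth = "xvvxvz"  [S.env ++ A₀.pre]
16. n9.live = false  [terminal]
17. n10.lim = 6  [A.fin * -1 + 34]
18. n11.lim = -5  [-5]
19. n12.sig = false  [terminal]
20. n13.sig = false  [terminal]
21. n11.pre = 23  [23]
22. n10.pre = 2  [B₁.pre - 21]
23. n8.pre = "nxvvxvz"  ["n" ++ A.depth]
24. n0.lab = 10  [10]
25. n0.sig = 5  [5]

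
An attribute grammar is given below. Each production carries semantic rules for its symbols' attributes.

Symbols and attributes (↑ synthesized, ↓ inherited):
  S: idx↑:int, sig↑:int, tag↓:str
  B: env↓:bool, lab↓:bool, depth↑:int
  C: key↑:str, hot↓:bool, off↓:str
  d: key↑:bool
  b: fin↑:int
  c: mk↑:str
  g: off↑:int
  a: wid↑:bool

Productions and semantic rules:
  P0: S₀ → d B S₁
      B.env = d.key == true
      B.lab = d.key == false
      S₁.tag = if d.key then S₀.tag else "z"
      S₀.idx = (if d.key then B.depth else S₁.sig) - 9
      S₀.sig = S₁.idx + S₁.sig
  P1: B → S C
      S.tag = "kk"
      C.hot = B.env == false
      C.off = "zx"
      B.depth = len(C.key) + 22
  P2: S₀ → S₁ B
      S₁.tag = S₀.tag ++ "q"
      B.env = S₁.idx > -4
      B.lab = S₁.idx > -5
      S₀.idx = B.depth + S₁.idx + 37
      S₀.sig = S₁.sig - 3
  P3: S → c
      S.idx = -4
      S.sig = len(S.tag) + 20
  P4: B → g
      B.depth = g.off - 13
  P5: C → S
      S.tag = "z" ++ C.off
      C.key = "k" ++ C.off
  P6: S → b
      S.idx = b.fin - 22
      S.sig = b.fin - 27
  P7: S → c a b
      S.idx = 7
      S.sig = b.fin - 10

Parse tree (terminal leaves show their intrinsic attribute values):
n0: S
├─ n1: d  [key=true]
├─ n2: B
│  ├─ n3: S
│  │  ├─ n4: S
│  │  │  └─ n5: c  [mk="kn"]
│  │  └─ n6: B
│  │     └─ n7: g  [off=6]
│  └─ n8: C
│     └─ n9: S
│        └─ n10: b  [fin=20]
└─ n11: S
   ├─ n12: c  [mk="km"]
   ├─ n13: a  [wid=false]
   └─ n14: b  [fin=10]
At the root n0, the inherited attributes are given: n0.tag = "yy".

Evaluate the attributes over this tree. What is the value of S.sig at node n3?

1. n0.tag = "yy"  [given at root]
2. n1.key = true  [terminal]
3. n2.env = true  [d.key == true]
4. n2.lab = false  [d.key == false]
5. n3.tag = "kk"  ["kk"]
6. n4.tag = "kkq"  [S₀.tag ++ "q"]
7. n5.mk = "kn"  [terminal]
8. n4.idx = -4  [-4]
9. n4.sig = 23  [len(S.tag) + 20]
10. n6.env = false  [S₁.idx > -4]
11. n6.lab = true  [S₁.idx > -5]
12. n7.off = 6  [terminal]
13. n6.depth = -7  [g.off - 13]
14. n3.idx = 26  [B.depth + S₁.idx + 37]
15. n3.sig = 20  [S₁.sig - 3]
16. n8.hot = false  [B.env == false]
17. n8.off = "zx"  ["zx"]
18. n9.tag = "zzx"  ["z" ++ C.off]
19. n10.fin = 20  [terminal]
20. n9.idx = -2  [b.fin - 22]
21. n9.sig = -7  [b.fin - 27]
22. n8.key = "kzx"  ["k" ++ C.off]
23. n2.depth = 25  [len(C.key) + 22]
24. n11.tag = "yy"  [if d.key then S₀.tag else "z"]
25. n12.mk = "km"  [terminal]
26. n13.wid = false  [terminal]
27. n14.fin = 10  [terminal]
28. n11.idx = 7  [7]
29. n11.sig = 0  [b.fin - 10]
30. n0.idx = 16  [(if d.key then B.depth else S₁.sig) - 9]
31. n0.sig = 7  [S₁.idx + S₁.sig]

20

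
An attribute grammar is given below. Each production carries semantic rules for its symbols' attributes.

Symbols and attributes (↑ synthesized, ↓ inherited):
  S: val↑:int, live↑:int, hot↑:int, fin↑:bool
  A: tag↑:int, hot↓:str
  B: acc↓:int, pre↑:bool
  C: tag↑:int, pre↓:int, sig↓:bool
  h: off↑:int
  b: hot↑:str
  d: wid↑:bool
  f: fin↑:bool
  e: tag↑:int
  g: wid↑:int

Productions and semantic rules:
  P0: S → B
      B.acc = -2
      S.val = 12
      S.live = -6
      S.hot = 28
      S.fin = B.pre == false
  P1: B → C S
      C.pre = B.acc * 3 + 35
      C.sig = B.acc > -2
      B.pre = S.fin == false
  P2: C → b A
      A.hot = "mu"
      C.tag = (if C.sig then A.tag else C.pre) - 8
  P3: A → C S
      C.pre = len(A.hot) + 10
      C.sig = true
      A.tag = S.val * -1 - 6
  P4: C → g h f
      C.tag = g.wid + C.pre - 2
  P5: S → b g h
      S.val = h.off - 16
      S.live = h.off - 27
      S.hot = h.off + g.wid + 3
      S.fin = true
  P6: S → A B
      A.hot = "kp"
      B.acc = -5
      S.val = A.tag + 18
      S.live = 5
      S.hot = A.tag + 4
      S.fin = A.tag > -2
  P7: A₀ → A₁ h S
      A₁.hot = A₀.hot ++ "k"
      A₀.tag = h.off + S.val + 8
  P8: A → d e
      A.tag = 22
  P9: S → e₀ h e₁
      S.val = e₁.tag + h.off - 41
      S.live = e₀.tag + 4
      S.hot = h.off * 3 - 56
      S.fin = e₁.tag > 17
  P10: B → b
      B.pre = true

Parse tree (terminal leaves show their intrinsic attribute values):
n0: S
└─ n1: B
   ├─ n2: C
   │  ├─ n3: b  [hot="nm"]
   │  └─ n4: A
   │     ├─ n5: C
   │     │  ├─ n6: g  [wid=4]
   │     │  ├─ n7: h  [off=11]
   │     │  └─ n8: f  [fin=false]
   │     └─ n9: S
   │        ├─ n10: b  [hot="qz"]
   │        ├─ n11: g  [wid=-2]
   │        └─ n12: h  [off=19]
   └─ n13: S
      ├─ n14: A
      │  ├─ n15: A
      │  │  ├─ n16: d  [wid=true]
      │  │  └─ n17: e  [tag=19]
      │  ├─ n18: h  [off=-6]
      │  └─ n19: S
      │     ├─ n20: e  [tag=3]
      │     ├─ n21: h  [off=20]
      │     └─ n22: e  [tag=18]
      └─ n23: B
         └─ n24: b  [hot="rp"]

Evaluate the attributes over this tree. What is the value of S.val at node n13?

17

1. n1.acc = -2  [-2]
2. n2.pre = 29  [B.acc * 3 + 35]
3. n2.sig = false  [B.acc > -2]
4. n3.hot = "nm"  [terminal]
5. n4.hot = "mu"  ["mu"]
6. n5.pre = 12  [len(A.hot) + 10]
7. n5.sig = true  [true]
8. n6.wid = 4  [terminal]
9. n7.off = 11  [terminal]
10. n8.fin = false  [terminal]
11. n5.tag = 14  [g.wid + C.pre - 2]
12. n10.hot = "qz"  [terminal]
13. n11.wid = -2  [terminal]
14. n12.off = 19  [terminal]
15. n9.val = 3  [h.off - 16]
16. n9.live = -8  [h.off - 27]
17. n9.hot = 20  [h.off + g.wid + 3]
18. n9.fin = true  [true]
19. n4.tag = -9  [S.val * -1 - 6]
20. n2.tag = 21  [(if C.sig then A.tag else C.pre) - 8]
21. n14.hot = "kp"  ["kp"]
22. n15.hot = "kpk"  [A₀.hot ++ "k"]
23. n16.wid = true  [terminal]
24. n17.tag = 19  [terminal]
25. n15.tag = 22  [22]
26. n18.off = -6  [terminal]
27. n20.tag = 3  [terminal]
28. n21.off = 20  [terminal]
29. n22.tag = 18  [terminal]
30. n19.val = -3  [e₁.tag + h.off - 41]
31. n19.live = 7  [e₀.tag + 4]
32. n19.hot = 4  [h.off * 3 - 56]
33. n19.fin = true  [e₁.tag > 17]
34. n14.tag = -1  [h.off + S.val + 8]
35. n23.acc = -5  [-5]
36. n24.hot = "rp"  [terminal]
37. n23.pre = true  [true]
38. n13.val = 17  [A.tag + 18]
39. n13.live = 5  [5]
40. n13.hot = 3  [A.tag + 4]
41. n13.fin = true  [A.tag > -2]
42. n1.pre = false  [S.fin == false]
43. n0.val = 12  [12]
44. n0.live = -6  [-6]
45. n0.hot = 28  [28]
46. n0.fin = true  [B.pre == false]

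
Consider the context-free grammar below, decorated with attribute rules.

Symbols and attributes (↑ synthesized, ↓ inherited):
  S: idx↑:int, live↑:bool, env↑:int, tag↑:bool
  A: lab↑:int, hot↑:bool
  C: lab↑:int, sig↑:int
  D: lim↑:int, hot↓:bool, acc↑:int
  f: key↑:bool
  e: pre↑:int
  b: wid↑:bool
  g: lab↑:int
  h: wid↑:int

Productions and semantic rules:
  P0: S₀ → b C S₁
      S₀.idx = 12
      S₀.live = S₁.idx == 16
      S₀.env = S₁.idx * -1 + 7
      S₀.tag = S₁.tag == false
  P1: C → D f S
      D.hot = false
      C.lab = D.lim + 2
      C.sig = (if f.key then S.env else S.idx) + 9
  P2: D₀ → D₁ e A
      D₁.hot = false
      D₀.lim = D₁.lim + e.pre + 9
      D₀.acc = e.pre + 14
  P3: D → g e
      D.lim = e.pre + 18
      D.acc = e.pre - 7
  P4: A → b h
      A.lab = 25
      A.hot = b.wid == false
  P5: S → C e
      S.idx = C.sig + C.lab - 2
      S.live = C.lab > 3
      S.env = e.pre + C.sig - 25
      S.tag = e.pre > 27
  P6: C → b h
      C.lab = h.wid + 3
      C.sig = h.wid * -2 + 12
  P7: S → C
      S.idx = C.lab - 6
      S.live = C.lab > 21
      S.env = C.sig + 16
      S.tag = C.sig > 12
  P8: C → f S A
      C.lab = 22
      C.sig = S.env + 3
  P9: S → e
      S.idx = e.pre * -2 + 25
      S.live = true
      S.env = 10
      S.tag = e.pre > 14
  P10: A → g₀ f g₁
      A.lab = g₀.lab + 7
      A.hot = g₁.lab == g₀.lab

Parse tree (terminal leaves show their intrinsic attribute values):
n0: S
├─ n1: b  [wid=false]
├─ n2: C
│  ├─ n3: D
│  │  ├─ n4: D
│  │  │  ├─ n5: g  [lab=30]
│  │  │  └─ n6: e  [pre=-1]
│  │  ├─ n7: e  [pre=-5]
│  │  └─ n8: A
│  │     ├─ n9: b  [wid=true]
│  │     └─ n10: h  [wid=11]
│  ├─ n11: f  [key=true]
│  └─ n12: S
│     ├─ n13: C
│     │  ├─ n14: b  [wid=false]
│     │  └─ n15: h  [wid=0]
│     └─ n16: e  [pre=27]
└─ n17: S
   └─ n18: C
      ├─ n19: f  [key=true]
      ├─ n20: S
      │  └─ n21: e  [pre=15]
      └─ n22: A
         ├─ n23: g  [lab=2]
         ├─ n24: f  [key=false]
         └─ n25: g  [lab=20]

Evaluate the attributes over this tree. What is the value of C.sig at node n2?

23

1. n1.wid = false  [terminal]
2. n3.hot = false  [false]
3. n4.hot = false  [false]
4. n5.lab = 30  [terminal]
5. n6.pre = -1  [terminal]
6. n4.lim = 17  [e.pre + 18]
7. n4.acc = -8  [e.pre - 7]
8. n7.pre = -5  [terminal]
9. n9.wid = true  [terminal]
10. n10.wid = 11  [terminal]
11. n8.lab = 25  [25]
12. n8.hot = false  [b.wid == false]
13. n3.lim = 21  [D₁.lim + e.pre + 9]
14. n3.acc = 9  [e.pre + 14]
15. n11.key = true  [terminal]
16. n14.wid = false  [terminal]
17. n15.wid = 0  [terminal]
18. n13.lab = 3  [h.wid + 3]
19. n13.sig = 12  [h.wid * -2 + 12]
20. n16.pre = 27  [terminal]
21. n12.idx = 13  [C.sig + C.lab - 2]
22. n12.live = false  [C.lab > 3]
23. n12.env = 14  [e.pre + C.sig - 25]
24. n12.tag = false  [e.pre > 27]
25. n2.lab = 23  [D.lim + 2]
26. n2.sig = 23  [(if f.key then S.env else S.idx) + 9]
27. n19.key = true  [terminal]
28. n21.pre = 15  [terminal]
29. n20.idx = -5  [e.pre * -2 + 25]
30. n20.live = true  [true]
31. n20.env = 10  [10]
32. n20.tag = true  [e.pre > 14]
33. n23.lab = 2  [terminal]
34. n24.key = false  [terminal]
35. n25.lab = 20  [terminal]
36. n22.lab = 9  [g₀.lab + 7]
37. n22.hot = false  [g₁.lab == g₀.lab]
38. n18.lab = 22  [22]
39. n18.sig = 13  [S.env + 3]
40. n17.idx = 16  [C.lab - 6]
41. n17.live = true  [C.lab > 21]
42. n17.env = 29  [C.sig + 16]
43. n17.tag = true  [C.sig > 12]
44. n0.idx = 12  [12]
45. n0.live = true  [S₁.idx == 16]
46. n0.env = -9  [S₁.idx * -1 + 7]
47. n0.tag = false  [S₁.tag == false]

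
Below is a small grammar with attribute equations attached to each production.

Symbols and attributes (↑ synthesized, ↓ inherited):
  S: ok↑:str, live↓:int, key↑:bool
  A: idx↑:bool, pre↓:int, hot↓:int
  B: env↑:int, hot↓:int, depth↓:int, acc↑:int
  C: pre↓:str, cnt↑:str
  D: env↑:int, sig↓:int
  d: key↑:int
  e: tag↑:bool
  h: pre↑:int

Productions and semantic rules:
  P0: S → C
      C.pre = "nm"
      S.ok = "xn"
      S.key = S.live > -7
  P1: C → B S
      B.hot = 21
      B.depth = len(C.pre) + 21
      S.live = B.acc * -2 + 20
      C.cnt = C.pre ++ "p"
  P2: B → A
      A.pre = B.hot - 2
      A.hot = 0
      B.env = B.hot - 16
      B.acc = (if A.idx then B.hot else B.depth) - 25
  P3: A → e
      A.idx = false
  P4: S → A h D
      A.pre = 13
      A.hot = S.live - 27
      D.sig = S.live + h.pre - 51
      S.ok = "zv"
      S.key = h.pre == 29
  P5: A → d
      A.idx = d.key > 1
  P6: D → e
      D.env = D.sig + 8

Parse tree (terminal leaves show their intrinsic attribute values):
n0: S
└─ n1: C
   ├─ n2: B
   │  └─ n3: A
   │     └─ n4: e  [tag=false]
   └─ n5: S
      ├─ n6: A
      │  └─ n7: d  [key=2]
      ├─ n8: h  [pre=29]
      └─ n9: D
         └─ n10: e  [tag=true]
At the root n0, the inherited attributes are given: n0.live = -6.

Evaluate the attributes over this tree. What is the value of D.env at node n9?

10

1. n0.live = -6  [given at root]
2. n1.pre = "nm"  ["nm"]
3. n2.hot = 21  [21]
4. n2.depth = 23  [len(C.pre) + 21]
5. n3.pre = 19  [B.hot - 2]
6. n3.hot = 0  [0]
7. n4.tag = false  [terminal]
8. n3.idx = false  [false]
9. n2.env = 5  [B.hot - 16]
10. n2.acc = -2  [(if A.idx then B.hot else B.depth) - 25]
11. n5.live = 24  [B.acc * -2 + 20]
12. n6.pre = 13  [13]
13. n6.hot = -3  [S.live - 27]
14. n7.key = 2  [terminal]
15. n6.idx = true  [d.key > 1]
16. n8.pre = 29  [terminal]
17. n9.sig = 2  [S.live + h.pre - 51]
18. n10.tag = true  [terminal]
19. n9.env = 10  [D.sig + 8]
20. n5.ok = "zv"  ["zv"]
21. n5.key = true  [h.pre == 29]
22. n1.cnt = "nmp"  [C.pre ++ "p"]
23. n0.ok = "xn"  ["xn"]
24. n0.key = true  [S.live > -7]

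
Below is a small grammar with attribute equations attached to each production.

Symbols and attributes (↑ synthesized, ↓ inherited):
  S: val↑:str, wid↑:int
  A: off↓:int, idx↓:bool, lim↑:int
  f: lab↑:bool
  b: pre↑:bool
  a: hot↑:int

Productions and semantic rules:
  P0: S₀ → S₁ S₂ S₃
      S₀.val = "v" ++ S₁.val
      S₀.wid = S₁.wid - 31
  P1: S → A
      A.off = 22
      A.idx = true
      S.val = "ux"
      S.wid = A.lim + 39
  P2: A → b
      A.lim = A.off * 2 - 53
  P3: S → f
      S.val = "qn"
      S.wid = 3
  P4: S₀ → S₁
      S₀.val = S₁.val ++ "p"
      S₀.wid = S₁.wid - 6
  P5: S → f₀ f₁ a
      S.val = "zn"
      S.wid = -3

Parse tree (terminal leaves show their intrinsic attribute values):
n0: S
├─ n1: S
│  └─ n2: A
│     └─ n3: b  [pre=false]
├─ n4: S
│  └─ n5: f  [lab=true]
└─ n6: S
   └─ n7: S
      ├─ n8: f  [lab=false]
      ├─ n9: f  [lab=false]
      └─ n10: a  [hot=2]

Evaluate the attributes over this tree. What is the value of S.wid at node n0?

-1

1. n2.off = 22  [22]
2. n2.idx = true  [true]
3. n3.pre = false  [terminal]
4. n2.lim = -9  [A.off * 2 - 53]
5. n1.val = "ux"  ["ux"]
6. n1.wid = 30  [A.lim + 39]
7. n5.lab = true  [terminal]
8. n4.val = "qn"  ["qn"]
9. n4.wid = 3  [3]
10. n8.lab = false  [terminal]
11. n9.lab = false  [terminal]
12. n10.hot = 2  [terminal]
13. n7.val = "zn"  ["zn"]
14. n7.wid = -3  [-3]
15. n6.val = "znp"  [S₁.val ++ "p"]
16. n6.wid = -9  [S₁.wid - 6]
17. n0.val = "vux"  ["v" ++ S₁.val]
18. n0.wid = -1  [S₁.wid - 31]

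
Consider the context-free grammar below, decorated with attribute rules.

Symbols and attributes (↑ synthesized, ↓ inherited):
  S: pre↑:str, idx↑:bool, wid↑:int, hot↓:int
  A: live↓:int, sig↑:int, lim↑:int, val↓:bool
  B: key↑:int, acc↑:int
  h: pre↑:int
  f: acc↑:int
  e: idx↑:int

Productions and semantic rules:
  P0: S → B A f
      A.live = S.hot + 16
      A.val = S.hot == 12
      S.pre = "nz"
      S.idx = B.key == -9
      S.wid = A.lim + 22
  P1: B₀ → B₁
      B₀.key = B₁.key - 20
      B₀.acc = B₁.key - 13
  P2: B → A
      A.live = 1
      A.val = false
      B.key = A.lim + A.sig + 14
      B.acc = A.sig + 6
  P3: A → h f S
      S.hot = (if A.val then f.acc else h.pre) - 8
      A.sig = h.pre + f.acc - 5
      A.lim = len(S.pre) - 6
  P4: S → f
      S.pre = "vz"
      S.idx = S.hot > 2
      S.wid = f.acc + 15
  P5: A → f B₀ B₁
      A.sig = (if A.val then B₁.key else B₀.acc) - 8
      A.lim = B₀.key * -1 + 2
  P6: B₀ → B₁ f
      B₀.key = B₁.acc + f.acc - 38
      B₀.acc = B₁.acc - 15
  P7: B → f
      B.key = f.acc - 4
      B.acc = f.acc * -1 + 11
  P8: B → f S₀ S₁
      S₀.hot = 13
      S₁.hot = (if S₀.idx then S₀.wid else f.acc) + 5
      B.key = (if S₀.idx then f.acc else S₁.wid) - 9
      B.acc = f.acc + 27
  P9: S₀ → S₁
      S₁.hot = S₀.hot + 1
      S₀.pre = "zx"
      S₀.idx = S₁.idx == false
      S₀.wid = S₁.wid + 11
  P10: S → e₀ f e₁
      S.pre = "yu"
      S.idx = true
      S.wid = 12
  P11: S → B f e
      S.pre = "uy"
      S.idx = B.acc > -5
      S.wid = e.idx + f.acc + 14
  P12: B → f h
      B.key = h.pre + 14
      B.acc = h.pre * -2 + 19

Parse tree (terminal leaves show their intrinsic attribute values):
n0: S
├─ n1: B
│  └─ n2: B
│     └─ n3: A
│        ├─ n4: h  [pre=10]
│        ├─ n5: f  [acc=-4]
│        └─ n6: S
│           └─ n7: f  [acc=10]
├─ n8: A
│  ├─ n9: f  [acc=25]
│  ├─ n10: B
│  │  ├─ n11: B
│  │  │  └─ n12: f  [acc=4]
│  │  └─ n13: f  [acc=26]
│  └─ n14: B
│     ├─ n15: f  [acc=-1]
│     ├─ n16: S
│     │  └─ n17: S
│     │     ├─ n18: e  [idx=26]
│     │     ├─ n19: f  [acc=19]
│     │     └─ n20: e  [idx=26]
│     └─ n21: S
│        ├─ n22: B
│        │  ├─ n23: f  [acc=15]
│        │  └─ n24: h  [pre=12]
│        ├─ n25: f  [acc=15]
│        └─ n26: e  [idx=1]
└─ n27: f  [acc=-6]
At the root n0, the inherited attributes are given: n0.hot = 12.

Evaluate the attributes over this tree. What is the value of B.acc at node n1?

1. n0.hot = 12  [given at root]
2. n3.live = 1  [1]
3. n3.val = false  [false]
4. n4.pre = 10  [terminal]
5. n5.acc = -4  [terminal]
6. n6.hot = 2  [(if A.val then f.acc else h.pre) - 8]
7. n7.acc = 10  [terminal]
8. n6.pre = "vz"  ["vz"]
9. n6.idx = false  [S.hot > 2]
10. n6.wid = 25  [f.acc + 15]
11. n3.sig = 1  [h.pre + f.acc - 5]
12. n3.lim = -4  [len(S.pre) - 6]
13. n2.key = 11  [A.lim + A.sig + 14]
14. n2.acc = 7  [A.sig + 6]
15. n1.key = -9  [B₁.key - 20]
16. n1.acc = -2  [B₁.key - 13]
17. n8.live = 28  [S.hot + 16]
18. n8.val = true  [S.hot == 12]
19. n9.acc = 25  [terminal]
20. n12.acc = 4  [terminal]
21. n11.key = 0  [f.acc - 4]
22. n11.acc = 7  [f.acc * -1 + 11]
23. n13.acc = 26  [terminal]
24. n10.key = -5  [B₁.acc + f.acc - 38]
25. n10.acc = -8  [B₁.acc - 15]
26. n15.acc = -1  [terminal]
27. n16.hot = 13  [13]
28. n17.hot = 14  [S₀.hot + 1]
29. n18.idx = 26  [terminal]
30. n19.acc = 19  [terminal]
31. n20.idx = 26  [terminal]
32. n17.pre = "yu"  ["yu"]
33. n17.idx = true  [true]
34. n17.wid = 12  [12]
35. n16.pre = "zx"  ["zx"]
36. n16.idx = false  [S₁.idx == false]
37. n16.wid = 23  [S₁.wid + 11]
38. n21.hot = 4  [(if S₀.idx then S₀.wid else f.acc) + 5]
39. n23.acc = 15  [terminal]
40. n24.pre = 12  [terminal]
41. n22.key = 26  [h.pre + 14]
42. n22.acc = -5  [h.pre * -2 + 19]
43. n25.acc = 15  [terminal]
44. n26.idx = 1  [terminal]
45. n21.pre = "uy"  ["uy"]
46. n21.idx = false  [B.acc > -5]
47. n21.wid = 30  [e.idx + f.acc + 14]
48. n14.key = 21  [(if S₀.idx then f.acc else S₁.wid) - 9]
49. n14.acc = 26  [f.acc + 27]
50. n8.sig = 13  [(if A.val then B₁.key else B₀.acc) - 8]
51. n8.lim = 7  [B₀.key * -1 + 2]
52. n27.acc = -6  [terminal]
53. n0.pre = "nz"  ["nz"]
54. n0.idx = true  [B.key == -9]
55. n0.wid = 29  [A.lim + 22]

-2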